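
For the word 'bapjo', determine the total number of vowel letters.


Scanning each character of 'bapjo':
  Position 1: 'b' -> consonant (running count: 0)
  Position 2: 'a' -> vowel (running count: 1)
  Position 3: 'p' -> consonant (running count: 1)
  Position 4: 'j' -> consonant (running count: 1)
  Position 5: 'o' -> vowel (running count: 2)
Total vowels: 2

2


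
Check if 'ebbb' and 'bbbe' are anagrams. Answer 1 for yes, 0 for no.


Sort characters of 'ebbb': 'bbbe'
Sort characters of 'bbbe': 'bbbe'
Sorted forms match -> they ARE anagrams
Result: 1

1


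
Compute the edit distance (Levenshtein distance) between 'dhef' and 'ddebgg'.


Building DP table for s1='dhef' (len 4) and s2='ddebgg' (len 6):
       d  d  e  b  g  g
    0  1  2  3  4  5  6
  d 1  0  1  2  3  4  5
  h 2  1  1  2  3  4  5
  e 3  2  2  1  2  3  4
  f 4  3  3  2  2  3  4
Edit distance = dp[4][6] = 4

4


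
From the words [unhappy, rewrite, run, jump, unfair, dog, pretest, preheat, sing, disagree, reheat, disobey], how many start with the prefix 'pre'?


Checking each word for prefix 'pre':
  'unhappy' -> no (count: 0)
  'rewrite' -> no (count: 0)
  'run' -> no (count: 0)
  'jump' -> no (count: 0)
  'unfair' -> no (count: 0)
  'dog' -> no (count: 0)
  'pretest' -> YES, starts with 'pre' (count: 1)
  'preheat' -> YES, starts with 'pre' (count: 2)
  'sing' -> no (count: 2)
  'disagree' -> no (count: 2)
  'reheat' -> no (count: 2)
  'disobey' -> no (count: 2)
Total with prefix 'pre': 2

2


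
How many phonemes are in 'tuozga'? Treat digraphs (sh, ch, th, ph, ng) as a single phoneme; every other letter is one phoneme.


Parsing 'tuozga' greedily, digraphs first:
  't' -> consonant phoneme (phonemes so far: 1)
  'u' -> vowel phoneme (phonemes so far: 2)
  'o' -> vowel phoneme (phonemes so far: 3)
  'z' -> consonant phoneme (phonemes so far: 4)
  'g' -> consonant phoneme (phonemes so far: 5)
  'a' -> vowel phoneme (phonemes so far: 6)
Total phonemes: 6

6


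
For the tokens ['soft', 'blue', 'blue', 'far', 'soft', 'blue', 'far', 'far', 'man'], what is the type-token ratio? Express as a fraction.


Tokens: 9
Unique types: ('blue', 'far', 'man', 'soft') = 4
TTR = 4/9
Already in lowest terms.

4/9


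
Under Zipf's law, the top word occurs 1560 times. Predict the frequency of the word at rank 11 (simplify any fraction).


Zipf's law: freq(rank) = f1 / rank
f1 = 1560, rank = 11
freq = 1560 / 11
GCD(1560, 11) = 1
Simplified: 1560/11

1560/11


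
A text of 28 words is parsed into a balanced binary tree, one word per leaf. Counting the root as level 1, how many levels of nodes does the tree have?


In a balanced binary tree with n leaves the deepest leaf is ceil(log2(n)) edges below the root,
so counting node levels inclusive of root and leaves gives ceil(log2(n)) + 1 levels.
log2(28) = 4.8074
ceil(4.8074) = 5
levels = 5 + 1 = 6

6


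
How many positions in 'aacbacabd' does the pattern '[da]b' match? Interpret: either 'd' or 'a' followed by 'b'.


Pattern: [da]b means either 'd' or 'a' followed by 'b'.
Scanning 'aacbacabd' position-by-position:
  Pos 0: window 'aa' -> no
  Pos 1: window 'ac' -> no
  Pos 2: window 'cb' -> no
  Pos 3: window 'ba' -> no
  Pos 4: window 'ac' -> no
  Pos 5: window 'ca' -> no
  Pos 6: window 'ab' -> MATCH
  Pos 7: window 'bd' -> no
  Pos 8: window 'd' -> no
Total matches: 1

1


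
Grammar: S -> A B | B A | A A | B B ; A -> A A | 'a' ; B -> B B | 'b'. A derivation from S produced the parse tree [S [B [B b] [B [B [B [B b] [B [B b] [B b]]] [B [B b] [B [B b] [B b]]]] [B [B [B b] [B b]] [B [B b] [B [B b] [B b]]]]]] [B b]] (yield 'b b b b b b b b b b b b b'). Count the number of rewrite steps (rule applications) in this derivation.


Every bracketed nonterminal node [X ...] in the tree is produced by exactly one rule application.
Reading the tree off as a leftmost derivation:
  Step 1: S  =>  B B   (applied S -> B B)
  Step 2: B B  =>  B B B   (applied B -> B B)
  Step 3: B B B  =>  b B B   (applied B -> b)
  Step 4: b B B  =>  b B B B   (applied B -> B B)
  Step 5: b B B B  =>  b B B B B   (applied B -> B B)
  Step 6: b B B B B  =>  b B B B B B   (applied B -> B B)
  Step 7: b B B B B B  =>  b b B B B B   (applied B -> b)
  Step 8: b b B B B B  =>  b b B B B B B   (applied B -> B B)
  Step 9: b b B B B B B  =>  b b b B B B B   (applied B -> b)
  Step 10: b b b B B B B  =>  b b b b B B B   (applied B -> b)
  Step 11: b b b b B B B  =>  b b b b B B B B   (applied B -> B B)
  Step 12: b b b b B B B B  =>  b b b b b B B B   (applied B -> b)
  Step 13: b b b b b B B B  =>  b b b b b B B B B   (applied B -> B B)
  Step 14: b b b b b B B B B  =>  b b b b b b B B B   (applied B -> b)
  Step 15: b b b b b b B B B  =>  b b b b b b b B B   (applied B -> b)
  Step 16: b b b b b b b B B  =>  b b b b b b b B B B   (applied B -> B B)
  Step 17: b b b b b b b B B B  =>  b b b b b b b B B B B   (applied B -> B B)
  Step 18: b b b b b b b B B B B  =>  b b b b b b b b B B B   (applied B -> b)
  Step 19: b b b b b b b b B B B  =>  b b b b b b b b b B B   (applied B -> b)
  Step 20: b b b b b b b b b B B  =>  b b b b b b b b b B B B   (applied B -> B B)
  Step 21: b b b b b b b b b B B B  =>  b b b b b b b b b b B B   (applied B -> b)
  Step 22: b b b b b b b b b b B B  =>  b b b b b b b b b b B B B   (applied B -> B B)
  Step 23: b b b b b b b b b b B B B  =>  b b b b b b b b b b b B B   (applied B -> b)
  Step 24: b b b b b b b b b b b B B  =>  b b b b b b b b b b b b B   (applied B -> b)
  Step 25: b b b b b b b b b b b b B  =>  b b b b b b b b b b b b b   (applied B -> b)
Final yield: b b b b b b b b b b b b b
Total rewrite steps: 25

25


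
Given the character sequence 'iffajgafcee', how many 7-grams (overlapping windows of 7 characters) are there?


String 'iffajgafcee' has length L = 11.
Number of overlapping n-grams = L - n + 1
Substituting: 11 - 7 + 1 = 5

5


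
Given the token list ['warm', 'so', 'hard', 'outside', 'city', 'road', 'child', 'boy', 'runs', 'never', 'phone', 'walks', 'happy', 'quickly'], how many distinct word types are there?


Listing all tokens and tracking unique types:
  Token 1: 'warm' -> NEW (unique so far: 1)
  Token 2: 'so' -> NEW (unique so far: 2)
  Token 3: 'hard' -> NEW (unique so far: 3)
  Token 4: 'outside' -> NEW (unique so far: 4)
  Token 5: 'city' -> NEW (unique so far: 5)
  Token 6: 'road' -> NEW (unique so far: 6)
  Token 7: 'child' -> NEW (unique so far: 7)
  Token 8: 'boy' -> NEW (unique so far: 8)
  Token 9: 'runs' -> NEW (unique so far: 9)
  Token 10: 'never' -> NEW (unique so far: 10)
  Token 11: 'phone' -> NEW (unique so far: 11)
  Token 12: 'walks' -> NEW (unique so far: 12)
  Token 13: 'happy' -> NEW (unique so far: 13)
  Token 14: 'quickly' -> NEW (unique so far: 14)
Unique types: ('boy', 'child', 'city', 'happy', 'hard', 'never', 'outside', 'phone', 'quickly', 'road', 'runs', 'so', 'walks', 'warm')
Vocabulary size: 14

14


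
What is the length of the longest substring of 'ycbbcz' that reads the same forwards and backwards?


Scanning 'ycbbcz' for palindromic substrings.
Substring at positions 1-4: 'cbbc'.
Check: reverse('cbbc') = 'cbbc' -> palindrome confirmed.
Neighbouring characters ('y' / 'z') break symmetry, so it cannot extend further.
No longer palindromic substring exists; longest length = 4

4


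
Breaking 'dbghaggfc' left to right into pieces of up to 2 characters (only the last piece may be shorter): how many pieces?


'dbghaggfc' has 9 characters.
Chunking with max size 2:
  Chunk 1: 'db' (positions 0-1)
  Chunk 2: 'gh' (positions 2-3)
  Chunk 3: 'ag' (positions 4-5)
  Chunk 4: 'gf' (positions 6-7)
  Chunk 5: 'c' (positions 8-8)
Total chunks: ceil(9 / 2) = 5

5


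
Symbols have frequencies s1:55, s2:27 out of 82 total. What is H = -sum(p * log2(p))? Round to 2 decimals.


Computing entropy H = -sum(p_i * log2(p_i)):
  s1: p = 55/82 = 0.6707, -p*log2(p) = 0.3865
  s2: p = 27/82 = 0.3293, -p*log2(p) = 0.5277
H = sum of terms = 0.9142
Rounded to 2 decimals: 0.91

0.91


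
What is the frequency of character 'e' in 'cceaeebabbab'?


Scanning 'cceaeebabbab' for 'e':
  Position 2: 'e' -> MATCH (count: 1)
  Position 4: 'e' -> MATCH (count: 2)
  Position 5: 'e' -> MATCH (count: 3)
Total occurrences of 'e': 3

3


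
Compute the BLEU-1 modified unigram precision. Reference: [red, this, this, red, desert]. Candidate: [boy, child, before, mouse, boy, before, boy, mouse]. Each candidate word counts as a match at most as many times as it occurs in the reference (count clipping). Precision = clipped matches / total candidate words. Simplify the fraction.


Reference word counts: {'desert': 1, 'red': 2, 'this': 2}
Checking each candidate word (with clipping):
  'boy' -> not in reference -> no match (matches: 0)
  'child' -> not in reference -> no match (matches: 0)
  'before' -> not in reference -> no match (matches: 0)
  'mouse' -> not in reference -> no match (matches: 0)
  'boy' -> not in reference -> no match (matches: 0)
  'before' -> not in reference -> no match (matches: 0)
  'boy' -> not in reference -> no match (matches: 0)
  'mouse' -> not in reference -> no match (matches: 0)
Clipped matches: 0, Candidate length: 8
Precision = 0/8 = 0

0


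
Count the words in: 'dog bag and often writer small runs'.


Counting words by splitting on spaces:
  Word 1: 'dog'
  Word 2: 'bag'
  Word 3: 'and'
  Word 4: 'often'
  Word 5: 'writer'
  Word 6: 'small'
  Word 7: 'runs'
Total words: 7

7


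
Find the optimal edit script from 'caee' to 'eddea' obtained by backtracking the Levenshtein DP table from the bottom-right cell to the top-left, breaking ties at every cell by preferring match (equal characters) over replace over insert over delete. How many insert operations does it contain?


Edit distance = 4. Backtracking from cell (4, 5) with preference match > replace > insert > delete,
then listing the resulting alignment 'caee' -> 'eddea' left to right:
  Step 1: insert 'e' [insertion #1]
  Step 2: replace c->d
  Step 3: replace a->d
  Step 4: keep 'e'
  Step 5: replace e->a
Total insertions: 1

1


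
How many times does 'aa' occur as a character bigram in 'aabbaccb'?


Scanning 'aabbaccb' for bigram 'aa':
  Position 0: 'aa' -> MATCH
  Position 1: 'ab' -> no
  Position 2: 'bb' -> no
  Position 3: 'ba' -> no
  Position 4: 'ac' -> no
  Position 5: 'cc' -> no
  Position 6: 'cb' -> no
Total matches: 1

1


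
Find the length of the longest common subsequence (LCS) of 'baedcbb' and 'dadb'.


DP table for LCS of 'baedcbb' and 'dadb':
       d  a  d  b
    0  0  0  0  0
  b 0  0  0  0  1
  a 0  0  1  1  1
  e 0  0  1  1  1
  d 0  1  1  2  2
  c 0  1  1  2  2
  b 0  1  1  2  3
  b 0  1  1  2  3
LCS: 'adb'
LCS length = 3

3


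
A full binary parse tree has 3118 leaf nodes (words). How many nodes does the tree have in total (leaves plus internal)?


Leaf nodes (terminals): 3118
Internal nodes = n - 1 = 3118 - 1 = 3117
Total = leaves + internal = 3118 + 3117 = 6235

6235


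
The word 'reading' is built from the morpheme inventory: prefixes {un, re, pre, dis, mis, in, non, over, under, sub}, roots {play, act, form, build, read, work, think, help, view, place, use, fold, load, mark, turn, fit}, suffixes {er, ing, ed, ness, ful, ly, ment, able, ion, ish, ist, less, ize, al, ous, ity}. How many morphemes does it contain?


Segmenting 'reading' against the inventory:
  'read' -> root (morpheme 1)
  'ing' -> suffix (morpheme 2)
Total morphemes: 2

2


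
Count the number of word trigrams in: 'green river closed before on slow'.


Word trigrams from [6] words:
  Trigram 1: (green river closed)
  Trigram 2: (river closed before)
  Trigram 3: (closed before on)
  Trigram 4: (before on slow)
Total word trigrams: 6 - 2 = 4

4


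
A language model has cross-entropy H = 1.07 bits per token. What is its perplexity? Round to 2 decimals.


Perplexity formula: PP = 2^H
H = 1.07
PP = 2^1.07
Decompose: 2^1.07 = 2^1 * 2^0.07
2^1 = 2, 2^0.07 ~ 1.0497167
PP ~ 2 * 1.0497167 = 2.0994334
Rounded to 2 decimals: 2.10

2.10


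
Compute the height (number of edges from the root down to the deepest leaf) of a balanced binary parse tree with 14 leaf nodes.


In a balanced binary tree with n leaves the deepest leaf is ceil(log2(n)) edges below the root.
log2(14) = 3.8074
ceil(3.8074) = 4
height (edges) = 4

4


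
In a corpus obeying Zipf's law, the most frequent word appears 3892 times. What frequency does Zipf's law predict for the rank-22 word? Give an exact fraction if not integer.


Zipf's law: freq(rank) = f1 / rank
f1 = 3892, rank = 22
freq = 3892 / 22
GCD(3892, 22) = 2
Simplified: 1946/11

1946/11


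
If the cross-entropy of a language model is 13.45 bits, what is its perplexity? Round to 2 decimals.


Perplexity formula: PP = 2^H
H = 13.45
PP = 2^13.45
Decompose: 2^13.45 = 2^13 * 2^0.45
2^13 = 8192, 2^0.45 ~ 1.3660403
PP ~ 8192 * 1.3660403 = 11190.6021376
Rounded to 2 decimals: 11190.60

11190.60


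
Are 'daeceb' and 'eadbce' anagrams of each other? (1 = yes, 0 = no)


Sort characters of 'daeceb': 'abcdee'
Sort characters of 'eadbce': 'abcdee'
Sorted forms match -> they ARE anagrams
Result: 1

1


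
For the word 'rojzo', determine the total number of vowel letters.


Scanning each character of 'rojzo':
  Position 1: 'r' -> consonant (running count: 0)
  Position 2: 'o' -> vowel (running count: 1)
  Position 3: 'j' -> consonant (running count: 1)
  Position 4: 'z' -> consonant (running count: 1)
  Position 5: 'o' -> vowel (running count: 2)
Total vowels: 2

2


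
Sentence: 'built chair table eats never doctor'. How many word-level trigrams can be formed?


Word trigrams from [6] words:
  Trigram 1: (built chair table)
  Trigram 2: (chair table eats)
  Trigram 3: (table eats never)
  Trigram 4: (eats never doctor)
Total word trigrams: 6 - 2 = 4

4


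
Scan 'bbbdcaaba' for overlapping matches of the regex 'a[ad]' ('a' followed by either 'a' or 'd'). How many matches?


Pattern: a[ad] means 'a' followed by either 'a' or 'd'.
Scanning 'bbbdcaaba' position-by-position:
  Pos 0: window 'bb' -> no
  Pos 1: window 'bb' -> no
  Pos 2: window 'bd' -> no
  Pos 3: window 'dc' -> no
  Pos 4: window 'ca' -> no
  Pos 5: window 'aa' -> MATCH
  Pos 6: window 'ab' -> no
  Pos 7: window 'ba' -> no
  Pos 8: window 'a' -> no
Total matches: 1

1


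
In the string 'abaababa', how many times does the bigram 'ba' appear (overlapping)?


Scanning 'abaababa' for bigram 'ba':
  Position 0: 'ab' -> no
  Position 1: 'ba' -> MATCH
  Position 2: 'aa' -> no
  Position 3: 'ab' -> no
  Position 4: 'ba' -> MATCH
  Position 5: 'ab' -> no
  Position 6: 'ba' -> MATCH
Total matches: 3

3


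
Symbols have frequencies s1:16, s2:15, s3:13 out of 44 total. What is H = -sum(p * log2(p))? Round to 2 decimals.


Computing entropy H = -sum(p_i * log2(p_i)):
  s1: p = 16/44 = 0.3636, -p*log2(p) = 0.5307
  s2: p = 15/44 = 0.3409, -p*log2(p) = 0.5293
  s3: p = 13/44 = 0.2955, -p*log2(p) = 0.5197
H = sum of terms = 1.5797
Rounded to 2 decimals: 1.58

1.58


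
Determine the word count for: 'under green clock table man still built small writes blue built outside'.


Counting words by splitting on spaces:
  Word 1: 'under'
  Word 2: 'green'
  Word 3: 'clock'
  Word 4: 'table'
  Word 5: 'man'
  Word 6: 'still'
  Word 7: 'built'
  Word 8: 'small'
  Word 9: 'writes'
  Word 10: 'blue'
  Word 11: 'built'
  Word 12: 'outside'
Total words: 12

12


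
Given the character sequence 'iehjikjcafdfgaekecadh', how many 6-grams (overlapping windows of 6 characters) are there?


String 'iehjikjcafdfgaekecadh' has length L = 21.
Number of overlapping n-grams = L - n + 1
Substituting: 21 - 6 + 1 = 16

16


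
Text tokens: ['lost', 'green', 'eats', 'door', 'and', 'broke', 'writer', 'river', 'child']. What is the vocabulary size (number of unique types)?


Listing all tokens and tracking unique types:
  Token 1: 'lost' -> NEW (unique so far: 1)
  Token 2: 'green' -> NEW (unique so far: 2)
  Token 3: 'eats' -> NEW (unique so far: 3)
  Token 4: 'door' -> NEW (unique so far: 4)
  Token 5: 'and' -> NEW (unique so far: 5)
  Token 6: 'broke' -> NEW (unique so far: 6)
  Token 7: 'writer' -> NEW (unique so far: 7)
  Token 8: 'river' -> NEW (unique so far: 8)
  Token 9: 'child' -> NEW (unique so far: 9)
Unique types: ('and', 'broke', 'child', 'door', 'eats', 'green', 'lost', 'river', 'writer')
Vocabulary size: 9

9


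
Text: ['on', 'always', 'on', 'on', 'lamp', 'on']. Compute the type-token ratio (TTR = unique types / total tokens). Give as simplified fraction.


Tokens: 6
Unique types: ('always', 'lamp', 'on') = 3
TTR = 3/6
Simplify: divide both by 3 -> 1/2
TTR = 1/2

1/2


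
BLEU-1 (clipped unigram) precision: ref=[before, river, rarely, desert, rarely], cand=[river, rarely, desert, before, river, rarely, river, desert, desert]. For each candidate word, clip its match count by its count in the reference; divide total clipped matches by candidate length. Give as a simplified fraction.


Reference word counts: {'before': 1, 'desert': 1, 'rarely': 2, 'river': 1}
Checking each candidate word (with clipping):
  'river' -> in reference (ref count 1, used 1/1) -> match (matches: 1)
  'rarely' -> in reference (ref count 2, used 1/2) -> match (matches: 2)
  'desert' -> in reference (ref count 1, used 1/1) -> match (matches: 3)
  'before' -> in reference (ref count 1, used 1/1) -> match (matches: 4)
  'river' -> ref count 1 already used up (1/1) -> clipped, no match (matches: 4)
  'rarely' -> in reference (ref count 2, used 2/2) -> match (matches: 5)
  'river' -> ref count 1 already used up (1/1) -> clipped, no match (matches: 5)
  'desert' -> ref count 1 already used up (1/1) -> clipped, no match (matches: 5)
  'desert' -> ref count 1 already used up (1/1) -> clipped, no match (matches: 5)
Clipped matches: 5, Candidate length: 9
Precision = 5/9

5/9


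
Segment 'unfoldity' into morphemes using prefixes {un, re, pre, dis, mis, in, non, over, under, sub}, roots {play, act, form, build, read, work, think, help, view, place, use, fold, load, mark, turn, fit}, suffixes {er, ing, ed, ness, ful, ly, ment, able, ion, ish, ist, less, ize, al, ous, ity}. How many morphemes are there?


Segmenting 'unfoldity' against the inventory:
  'un' -> prefix (morpheme 1)
  'fold' -> root (morpheme 2)
  'ity' -> suffix (morpheme 3)
Total morphemes: 3

3


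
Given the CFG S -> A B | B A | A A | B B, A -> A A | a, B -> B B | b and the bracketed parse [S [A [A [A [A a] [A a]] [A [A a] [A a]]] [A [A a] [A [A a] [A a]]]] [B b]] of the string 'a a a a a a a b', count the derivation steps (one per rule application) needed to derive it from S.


Every bracketed nonterminal node [X ...] in the tree is produced by exactly one rule application.
Reading the tree off as a leftmost derivation:
  Step 1: S  =>  A B   (applied S -> A B)
  Step 2: A B  =>  A A B   (applied A -> A A)
  Step 3: A A B  =>  A A A B   (applied A -> A A)
  Step 4: A A A B  =>  A A A A B   (applied A -> A A)
  Step 5: A A A A B  =>  a A A A B   (applied A -> a)
  Step 6: a A A A B  =>  a a A A B   (applied A -> a)
  Step 7: a a A A B  =>  a a A A A B   (applied A -> A A)
  Step 8: a a A A A B  =>  a a a A A B   (applied A -> a)
  Step 9: a a a A A B  =>  a a a a A B   (applied A -> a)
  Step 10: a a a a A B  =>  a a a a A A B   (applied A -> A A)
  Step 11: a a a a A A B  =>  a a a a a A B   (applied A -> a)
  Step 12: a a a a a A B  =>  a a a a a A A B   (applied A -> A A)
  Step 13: a a a a a A A B  =>  a a a a a a A B   (applied A -> a)
  Step 14: a a a a a a A B  =>  a a a a a a a B   (applied A -> a)
  Step 15: a a a a a a a B  =>  a a a a a a a b   (applied B -> b)
Final yield: a a a a a a a b
Total rewrite steps: 15

15


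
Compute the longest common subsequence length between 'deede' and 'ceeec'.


DP table for LCS of 'deede' and 'ceeec':
       c  e  e  e  c
    0  0  0  0  0  0
  d 0  0  0  0  0  0
  e 0  0  1  1  1  1
  e 0  0  1  2  2  2
  d 0  0  1  2  2  2
  e 0  0  1  2  3  3
LCS: 'eee'
LCS length = 3

3


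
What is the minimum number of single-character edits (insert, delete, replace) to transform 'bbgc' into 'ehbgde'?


Building DP table for s1='bbgc' (len 4) and s2='ehbgde' (len 6):
       e  h  b  g  d  e
    0  1  2  3  4  5  6
  b 1  1  2  2  3  4  5
  b 2  2  2  2  3  4  5
  g 3  3  3  3  2  3  4
  c 4  4  4  4  3  3  4
Edit distance = dp[4][6] = 4

4


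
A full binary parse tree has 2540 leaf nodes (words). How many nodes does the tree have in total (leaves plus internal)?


Leaf nodes (terminals): 2540
Internal nodes = n - 1 = 2540 - 1 = 2539
Total = leaves + internal = 2540 + 2539 = 5079

5079


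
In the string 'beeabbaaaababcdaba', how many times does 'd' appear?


Scanning 'beeabbaaaababcdaba' for 'd':
  Position 14: 'd' -> MATCH (count: 1)
Total occurrences of 'd': 1

1


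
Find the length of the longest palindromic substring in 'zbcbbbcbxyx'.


Scanning 'zbcbbbcbxyx' for palindromic substrings.
Substring at positions 1-7: 'bcbbbcb'.
Check: reverse('bcbbbcb') = 'bcbbbcb' -> palindrome confirmed.
Neighbouring characters ('z' / 'x') break symmetry, so it cannot extend further.
No longer palindromic substring exists; longest length = 7

7


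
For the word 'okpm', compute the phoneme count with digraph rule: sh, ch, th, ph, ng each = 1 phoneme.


Parsing 'okpm' greedily, digraphs first:
  'o' -> vowel phoneme (phonemes so far: 1)
  'k' -> consonant phoneme (phonemes so far: 2)
  'p' -> consonant phoneme (phonemes so far: 3)
  'm' -> consonant phoneme (phonemes so far: 4)
Total phonemes: 4

4


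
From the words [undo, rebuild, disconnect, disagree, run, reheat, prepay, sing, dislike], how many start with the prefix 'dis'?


Checking each word for prefix 'dis':
  'undo' -> no (count: 0)
  'rebuild' -> no (count: 0)
  'disconnect' -> YES, starts with 'dis' (count: 1)
  'disagree' -> YES, starts with 'dis' (count: 2)
  'run' -> no (count: 2)
  'reheat' -> no (count: 2)
  'prepay' -> no (count: 2)
  'sing' -> no (count: 2)
  'dislike' -> YES, starts with 'dis' (count: 3)
Total with prefix 'dis': 3

3


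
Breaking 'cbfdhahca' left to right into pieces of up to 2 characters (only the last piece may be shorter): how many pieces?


'cbfdhahca' has 9 characters.
Chunking with max size 2:
  Chunk 1: 'cb' (positions 0-1)
  Chunk 2: 'fd' (positions 2-3)
  Chunk 3: 'ha' (positions 4-5)
  Chunk 4: 'hc' (positions 6-7)
  Chunk 5: 'a' (positions 8-8)
Total chunks: ceil(9 / 2) = 5

5


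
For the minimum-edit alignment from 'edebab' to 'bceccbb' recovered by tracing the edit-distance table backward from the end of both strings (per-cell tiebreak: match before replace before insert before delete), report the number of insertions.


Edit distance = 5. Backtracking from cell (6, 7) with preference match > replace > insert > delete,
then listing the resulting alignment 'edebab' -> 'bceccbb' left to right:
  Step 1: replace e->b
  Step 2: replace d->c
  Step 3: keep 'e'
  Step 4: insert 'c' [insertion #1]
  Step 5: replace b->c
  Step 6: replace a->b
  Step 7: keep 'b'
Total insertions: 1

1


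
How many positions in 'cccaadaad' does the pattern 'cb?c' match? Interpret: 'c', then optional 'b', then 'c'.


Pattern: cb?c means 'c', then optional 'b', then 'c'.
Scanning 'cccaadaad' position-by-position:
  Pos 0: window 'ccc' -> MATCH
  Pos 1: window 'cca' -> MATCH
  Pos 2: window 'caa' -> no
  Pos 3: window 'aad' -> no
  Pos 4: window 'ada' -> no
  Pos 5: window 'daa' -> no
  Pos 6: window 'aad' -> no
  Pos 7: window 'ad' -> no
  Pos 8: window 'd' -> no
Total matches: 2

2


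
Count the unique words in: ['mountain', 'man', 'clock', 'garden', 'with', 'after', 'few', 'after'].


Listing all tokens and tracking unique types:
  Token 1: 'mountain' -> NEW (unique so far: 1)
  Token 2: 'man' -> NEW (unique so far: 2)
  Token 3: 'clock' -> NEW (unique so far: 3)
  Token 4: 'garden' -> NEW (unique so far: 4)
  Token 5: 'with' -> NEW (unique so far: 5)
  Token 6: 'after' -> NEW (unique so far: 6)
  Token 7: 'few' -> NEW (unique so far: 7)
  Token 8: 'after' -> duplicate (unique so far: 7)
Unique types: ('after', 'clock', 'few', 'garden', 'man', 'mountain', 'with')
Vocabulary size: 7

7


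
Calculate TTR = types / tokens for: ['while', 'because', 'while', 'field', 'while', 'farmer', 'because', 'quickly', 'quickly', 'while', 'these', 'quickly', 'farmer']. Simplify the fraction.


Tokens: 13
Unique types: ('because', 'farmer', 'field', 'quickly', 'these', 'while') = 6
TTR = 6/13
Already in lowest terms.

6/13


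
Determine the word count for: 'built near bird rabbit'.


Counting words by splitting on spaces:
  Word 1: 'built'
  Word 2: 'near'
  Word 3: 'bird'
  Word 4: 'rabbit'
Total words: 4

4


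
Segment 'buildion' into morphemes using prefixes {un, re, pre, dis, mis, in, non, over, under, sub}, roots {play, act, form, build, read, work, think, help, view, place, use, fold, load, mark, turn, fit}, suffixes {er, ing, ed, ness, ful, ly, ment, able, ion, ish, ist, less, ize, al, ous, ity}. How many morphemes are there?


Segmenting 'buildion' against the inventory:
  'build' -> root (morpheme 1)
  'ion' -> suffix (morpheme 2)
Total morphemes: 2

2


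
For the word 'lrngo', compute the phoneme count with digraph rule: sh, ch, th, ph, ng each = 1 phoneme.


Parsing 'lrngo' greedily, digraphs first:
  'l' -> consonant phoneme (phonemes so far: 1)
  'r' -> consonant phoneme (phonemes so far: 2)
  'ng' -> digraph (1 consonant phoneme) (phonemes so far: 3)
  'o' -> vowel phoneme (phonemes so far: 4)
Total phonemes: 4

4


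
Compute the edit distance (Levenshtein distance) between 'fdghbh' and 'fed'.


Building DP table for s1='fdghbh' (len 6) and s2='fed' (len 3):
       f  e  d
    0  1  2  3
  f 1  0  1  2
  d 2  1  1  1
  g 3  2  2  2
  h 4  3  3  3
  b 5  4  4  4
  h 6  5  5  5
Edit distance = dp[6][3] = 5

5


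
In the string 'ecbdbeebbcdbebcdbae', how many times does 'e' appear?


Scanning 'ecbdbeebbcdbebcdbae' for 'e':
  Position 0: 'e' -> MATCH (count: 1)
  Position 5: 'e' -> MATCH (count: 2)
  Position 6: 'e' -> MATCH (count: 3)
  Position 12: 'e' -> MATCH (count: 4)
  Position 18: 'e' -> MATCH (count: 5)
Total occurrences of 'e': 5

5


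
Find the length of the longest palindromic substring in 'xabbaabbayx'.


Scanning 'xabbaabbayx' for palindromic substrings.
Substring at positions 1-8: 'abbaabba'.
Check: reverse('abbaabba') = 'abbaabba' -> palindrome confirmed.
Neighbouring characters ('x' / 'y') break symmetry, so it cannot extend further.
No longer palindromic substring exists; longest length = 8

8


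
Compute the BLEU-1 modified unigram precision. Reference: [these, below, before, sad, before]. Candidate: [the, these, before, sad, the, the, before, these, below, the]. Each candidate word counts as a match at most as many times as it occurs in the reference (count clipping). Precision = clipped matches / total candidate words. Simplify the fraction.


Reference word counts: {'before': 2, 'below': 1, 'sad': 1, 'these': 1}
Checking each candidate word (with clipping):
  'the' -> not in reference -> no match (matches: 0)
  'these' -> in reference (ref count 1, used 1/1) -> match (matches: 1)
  'before' -> in reference (ref count 2, used 1/2) -> match (matches: 2)
  'sad' -> in reference (ref count 1, used 1/1) -> match (matches: 3)
  'the' -> not in reference -> no match (matches: 3)
  'the' -> not in reference -> no match (matches: 3)
  'before' -> in reference (ref count 2, used 2/2) -> match (matches: 4)
  'these' -> ref count 1 already used up (1/1) -> clipped, no match (matches: 4)
  'below' -> in reference (ref count 1, used 1/1) -> match (matches: 5)
  'the' -> not in reference -> no match (matches: 5)
Clipped matches: 5, Candidate length: 10
Precision = 5/10 = 1/2

1/2


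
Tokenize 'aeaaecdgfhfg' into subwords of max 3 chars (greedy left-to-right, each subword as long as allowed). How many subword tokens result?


'aeaaecdgfhfg' has 12 characters.
Chunking with max size 3:
  Chunk 1: 'aea' (positions 0-2)
  Chunk 2: 'aec' (positions 3-5)
  Chunk 3: 'dgf' (positions 6-8)
  Chunk 4: 'hfg' (positions 9-11)
Total chunks: ceil(12 / 3) = 4

4


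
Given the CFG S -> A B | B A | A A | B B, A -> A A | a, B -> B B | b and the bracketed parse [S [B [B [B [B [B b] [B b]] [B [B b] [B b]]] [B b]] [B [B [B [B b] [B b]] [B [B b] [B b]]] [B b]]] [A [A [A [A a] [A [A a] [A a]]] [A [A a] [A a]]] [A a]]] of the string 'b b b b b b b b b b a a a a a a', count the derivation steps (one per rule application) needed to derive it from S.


Every bracketed nonterminal node [X ...] in the tree is produced by exactly one rule application.
Reading the tree off as a leftmost derivation:
  Step 1: S  =>  B A   (applied S -> B A)
  Step 2: B A  =>  B B A   (applied B -> B B)
  Step 3: B B A  =>  B B B A   (applied B -> B B)
  Step 4: B B B A  =>  B B B B A   (applied B -> B B)
  Step 5: B B B B A  =>  B B B B B A   (applied B -> B B)
  Step 6: B B B B B A  =>  b B B B B A   (applied B -> b)
  Step 7: b B B B B A  =>  b b B B B A   (applied B -> b)
  Step 8: b b B B B A  =>  b b B B B B A   (applied B -> B B)
  Step 9: b b B B B B A  =>  b b b B B B A   (applied B -> b)
  Step 10: b b b B B B A  =>  b b b b B B A   (applied B -> b)
  Step 11: b b b b B B A  =>  b b b b b B A   (applied B -> b)
  Step 12: b b b b b B A  =>  b b b b b B B A   (applied B -> B B)
  Step 13: b b b b b B B A  =>  b b b b b B B B A   (applied B -> B B)
  Step 14: b b b b b B B B A  =>  b b b b b B B B B A   (applied B -> B B)
  Step 15: b b b b b B B B B A  =>  b b b b b b B B B A   (applied B -> b)
  Step 16: b b b b b b B B B A  =>  b b b b b b b B B A   (applied B -> b)
  Step 17: b b b b b b b B B A  =>  b b b b b b b B B B A   (applied B -> B B)
  Step 18: b b b b b b b B B B A  =>  b b b b b b b b B B A   (applied B -> b)
  Step 19: b b b b b b b b B B A  =>  b b b b b b b b b B A   (applied B -> b)
  Step 20: b b b b b b b b b B A  =>  b b b b b b b b b b A   (applied B -> b)
  Step 21: b b b b b b b b b b A  =>  b b b b b b b b b b A A   (applied A -> A A)
  Step 22: b b b b b b b b b b A A  =>  b b b b b b b b b b A A A   (applied A -> A A)
  Step 23: b b b b b b b b b b A A A  =>  b b b b b b b b b b A A A A   (applied A -> A A)
  Step 24: b b b b b b b b b b A A A A  =>  b b b b b b b b b b a A A A   (applied A -> a)
  Step 25: b b b b b b b b b b a A A A  =>  b b b b b b b b b b a A A A A   (applied A -> A A)
  Step 26: b b b b b b b b b b a A A A A  =>  b b b b b b b b b b a a A A A   (applied A -> a)
  Step 27: b b b b b b b b b b a a A A A  =>  b b b b b b b b b b a a a A A   (applied A -> a)
  Step 28: b b b b b b b b b b a a a A A  =>  b b b b b b b b b b a a a A A A   (applied A -> A A)
  Step 29: b b b b b b b b b b a a a A A A  =>  b b b b b b b b b b a a a a A A   (applied A -> a)
  Step 30: b b b b b b b b b b a a a a A A  =>  b b b b b b b b b b a a a a a A   (applied A -> a)
  Step 31: b b b b b b b b b b a a a a a A  =>  b b b b b b b b b b a a a a a a   (applied A -> a)
Final yield: b b b b b b b b b b a a a a a a
Total rewrite steps: 31

31


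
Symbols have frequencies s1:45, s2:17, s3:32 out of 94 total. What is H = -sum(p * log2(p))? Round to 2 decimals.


Computing entropy H = -sum(p_i * log2(p_i)):
  s1: p = 45/94 = 0.4787, -p*log2(p) = 0.5088
  s2: p = 17/94 = 0.1809, -p*log2(p) = 0.4462
  s3: p = 32/94 = 0.3404, -p*log2(p) = 0.5292
H = sum of terms = 1.4842
Rounded to 2 decimals: 1.48

1.48


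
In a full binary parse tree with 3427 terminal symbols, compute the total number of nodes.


Leaf nodes (terminals): 3427
Internal nodes = n - 1 = 3427 - 1 = 3426
Total = leaves + internal = 3427 + 3426 = 6853

6853


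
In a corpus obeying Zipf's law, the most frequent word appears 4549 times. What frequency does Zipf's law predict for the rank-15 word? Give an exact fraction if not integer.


Zipf's law: freq(rank) = f1 / rank
f1 = 4549, rank = 15
freq = 4549 / 15
GCD(4549, 15) = 1
Simplified: 4549/15

4549/15


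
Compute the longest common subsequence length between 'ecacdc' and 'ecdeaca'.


DP table for LCS of 'ecacdc' and 'ecdeaca':
       e  c  d  e  a  c  a
    0  0  0  0  0  0  0  0
  e 0  1  1  1  1  1  1  1
  c 0  1  2  2  2  2  2  2
  a 0  1  2  2  2  3  3  3
  c 0  1  2  2  2  3  4  4
  d 0  1  2  3  3  3  4  4
  c 0  1  2  3  3  3  4  4
LCS: 'ecac'
LCS length = 4

4


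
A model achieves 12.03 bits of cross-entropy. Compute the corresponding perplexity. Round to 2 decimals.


Perplexity formula: PP = 2^H
H = 12.03
PP = 2^12.03
Decompose: 2^12.03 = 2^12 * 2^0.03
2^12 = 4096, 2^0.03 ~ 1.0210121
PP ~ 4096 * 1.0210121 = 4182.0655616
Rounded to 2 decimals: 4182.07

4182.07


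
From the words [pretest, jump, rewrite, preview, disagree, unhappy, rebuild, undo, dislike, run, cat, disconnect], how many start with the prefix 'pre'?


Checking each word for prefix 'pre':
  'pretest' -> YES, starts with 'pre' (count: 1)
  'jump' -> no (count: 1)
  'rewrite' -> no (count: 1)
  'preview' -> YES, starts with 'pre' (count: 2)
  'disagree' -> no (count: 2)
  'unhappy' -> no (count: 2)
  'rebuild' -> no (count: 2)
  'undo' -> no (count: 2)
  'dislike' -> no (count: 2)
  'run' -> no (count: 2)
  'cat' -> no (count: 2)
  'disconnect' -> no (count: 2)
Total with prefix 'pre': 2

2


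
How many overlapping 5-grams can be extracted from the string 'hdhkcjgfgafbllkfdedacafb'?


String 'hdhkcjgfgafbllkfdedacafb' has length L = 24.
Number of overlapping n-grams = L - n + 1
Substituting: 24 - 5 + 1 = 20

20


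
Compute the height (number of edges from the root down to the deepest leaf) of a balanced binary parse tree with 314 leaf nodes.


In a balanced binary tree with n leaves the deepest leaf is ceil(log2(n)) edges below the root.
log2(314) = 8.2946
ceil(8.2946) = 9
height (edges) = 9

9


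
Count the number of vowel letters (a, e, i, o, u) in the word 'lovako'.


Scanning each character of 'lovako':
  Position 1: 'l' -> consonant (running count: 0)
  Position 2: 'o' -> vowel (running count: 1)
  Position 3: 'v' -> consonant (running count: 1)
  Position 4: 'a' -> vowel (running count: 2)
  Position 5: 'k' -> consonant (running count: 2)
  Position 6: 'o' -> vowel (running count: 3)
Total vowels: 3

3


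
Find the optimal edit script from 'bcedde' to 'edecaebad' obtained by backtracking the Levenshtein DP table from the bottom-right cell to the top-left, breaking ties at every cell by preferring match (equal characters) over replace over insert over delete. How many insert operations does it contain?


Edit distance = 7. Backtracking from cell (6, 9) with preference match > replace > insert > delete,
then listing the resulting alignment 'bcedde' -> 'edecaebad' left to right:
  Step 1: insert 'e' [insertion #1]
  Step 2: insert 'd' [insertion #2]
  Step 3: replace b->e
  Step 4: keep 'c'
  Step 5: insert 'a' [insertion #3]
  Step 6: keep 'e'
  Step 7: replace d->b
  Step 8: replace d->a
  Step 9: replace e->d
Total insertions: 3

3


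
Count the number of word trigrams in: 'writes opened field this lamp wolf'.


Word trigrams from [6] words:
  Trigram 1: (writes opened field)
  Trigram 2: (opened field this)
  Trigram 3: (field this lamp)
  Trigram 4: (this lamp wolf)
Total word trigrams: 6 - 2 = 4

4


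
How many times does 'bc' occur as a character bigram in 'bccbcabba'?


Scanning 'bccbcabba' for bigram 'bc':
  Position 0: 'bc' -> MATCH
  Position 1: 'cc' -> no
  Position 2: 'cb' -> no
  Position 3: 'bc' -> MATCH
  Position 4: 'ca' -> no
  Position 5: 'ab' -> no
  Position 6: 'bb' -> no
  Position 7: 'ba' -> no
Total matches: 2

2


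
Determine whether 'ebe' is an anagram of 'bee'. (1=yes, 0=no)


Sort characters of 'ebe': 'bee'
Sort characters of 'bee': 'bee'
Sorted forms match -> they ARE anagrams
Result: 1

1


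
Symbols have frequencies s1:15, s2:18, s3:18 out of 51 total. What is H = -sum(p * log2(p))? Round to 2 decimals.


Computing entropy H = -sum(p_i * log2(p_i)):
  s1: p = 15/51 = 0.2941, -p*log2(p) = 0.5193
  s2: p = 18/51 = 0.3529, -p*log2(p) = 0.5303
  s3: p = 18/51 = 0.3529, -p*log2(p) = 0.5303
H = sum of terms = 1.5799
Rounded to 2 decimals: 1.58

1.58


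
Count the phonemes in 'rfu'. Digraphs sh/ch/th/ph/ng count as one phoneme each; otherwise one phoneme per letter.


Parsing 'rfu' greedily, digraphs first:
  'r' -> consonant phoneme (phonemes so far: 1)
  'f' -> consonant phoneme (phonemes so far: 2)
  'u' -> vowel phoneme (phonemes so far: 3)
Total phonemes: 3

3


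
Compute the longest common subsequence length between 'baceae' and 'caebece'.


DP table for LCS of 'baceae' and 'caebece':
       c  a  e  b  e  c  e
    0  0  0  0  0  0  0  0
  b 0  0  0  0  1  1  1  1
  a 0  0  1  1  1  1  1  1
  c 0  1  1  1  1  1  2  2
  e 0  1  1  2  2  2  2  3
  a 0  1  2  2  2  2  2  3
  e 0  1  2  3  3  3  3  3
LCS: 'bce'
LCS length = 3

3


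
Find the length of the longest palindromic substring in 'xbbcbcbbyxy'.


Scanning 'xbbcbcbbyxy' for palindromic substrings.
Substring at positions 1-7: 'bbcbcbb'.
Check: reverse('bbcbcbb') = 'bbcbcbb' -> palindrome confirmed.
Neighbouring characters ('x' / 'y') break symmetry, so it cannot extend further.
No longer palindromic substring exists; longest length = 7

7


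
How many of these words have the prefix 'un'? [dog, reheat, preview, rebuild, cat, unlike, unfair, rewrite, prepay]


Checking each word for prefix 'un':
  'dog' -> no (count: 0)
  'reheat' -> no (count: 0)
  'preview' -> no (count: 0)
  'rebuild' -> no (count: 0)
  'cat' -> no (count: 0)
  'unlike' -> YES, starts with 'un' (count: 1)
  'unfair' -> YES, starts with 'un' (count: 2)
  'rewrite' -> no (count: 2)
  'prepay' -> no (count: 2)
Total with prefix 'un': 2

2


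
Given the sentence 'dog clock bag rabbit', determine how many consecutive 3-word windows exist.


Word trigrams from [4] words:
  Trigram 1: (dog clock bag)
  Trigram 2: (clock bag rabbit)
Total word trigrams: 4 - 2 = 2

2


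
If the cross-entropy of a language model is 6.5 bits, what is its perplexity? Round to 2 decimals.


Perplexity formula: PP = 2^H
H = 6.5
PP = 2^6.5
Decompose: 2^6.5 = 2^6 * 2^0.5 = 2^6 * sqrt(2)
2^6 = 64, sqrt(2) ~ 1.4142136
PP ~ 64 * 1.4142136 = 90.5096704
Rounded to 2 decimals: 90.51

90.51


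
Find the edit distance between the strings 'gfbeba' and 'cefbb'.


Building DP table for s1='gfbeba' (len 6) and s2='cefbb' (len 5):
       c  e  f  b  b
    0  1  2  3  4  5
  g 1  1  2  3  4  5
  f 2  2  2  2  3  4
  b 3  3  3  3  2  3
  e 4  4  3  4  3  3
  b 5  5  4  4  4  3
  a 6  6  5  5  5  4
Edit distance = dp[6][5] = 4

4


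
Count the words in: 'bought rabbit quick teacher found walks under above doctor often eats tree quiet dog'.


Counting words by splitting on spaces:
  Word 1: 'bought'
  Word 2: 'rabbit'
  Word 3: 'quick'
  Word 4: 'teacher'
  Word 5: 'found'
  Word 6: 'walks'
  Word 7: 'under'
  Word 8: 'above'
  Word 9: 'doctor'
  Word 10: 'often'
  Word 11: 'eats'
  Word 12: 'tree'
  Word 13: 'quiet'
  Word 14: 'dog'
Total words: 14

14


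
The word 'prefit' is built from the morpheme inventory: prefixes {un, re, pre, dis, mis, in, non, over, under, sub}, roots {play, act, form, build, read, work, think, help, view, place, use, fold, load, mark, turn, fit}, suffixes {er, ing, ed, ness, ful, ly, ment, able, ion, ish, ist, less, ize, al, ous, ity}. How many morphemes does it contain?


Segmenting 'prefit' against the inventory:
  'pre' -> prefix (morpheme 1)
  'fit' -> root (morpheme 2)
Total morphemes: 2

2


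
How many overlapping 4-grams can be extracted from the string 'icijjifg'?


String 'icijjifg' has length L = 8.
Number of overlapping n-grams = L - n + 1
Substituting: 8 - 4 + 1 = 5

5


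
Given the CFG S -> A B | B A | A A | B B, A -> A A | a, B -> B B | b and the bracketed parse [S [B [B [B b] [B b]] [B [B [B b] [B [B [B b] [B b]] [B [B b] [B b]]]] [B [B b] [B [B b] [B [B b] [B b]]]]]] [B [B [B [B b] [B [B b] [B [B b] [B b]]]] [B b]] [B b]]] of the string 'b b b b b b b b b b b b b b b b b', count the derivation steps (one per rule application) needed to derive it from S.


Every bracketed nonterminal node [X ...] in the tree is produced by exactly one rule application.
Reading the tree off as a leftmost derivation:
  Step 1: S  =>  B B   (applied S -> B B)
  Step 2: B B  =>  B B B   (applied B -> B B)
  Step 3: B B B  =>  B B B B   (applied B -> B B)
  Step 4: B B B B  =>  b B B B   (applied B -> b)
  Step 5: b B B B  =>  b b B B   (applied B -> b)
  Step 6: b b B B  =>  b b B B B   (applied B -> B B)
  Step 7: b b B B B  =>  b b B B B B   (applied B -> B B)
  Step 8: b b B B B B  =>  b b b B B B   (applied B -> b)
  Step 9: b b b B B B  =>  b b b B B B B   (applied B -> B B)
  Step 10: b b b B B B B  =>  b b b B B B B B   (applied B -> B B)
  Step 11: b b b B B B B B  =>  b b b b B B B B   (applied B -> b)
  Step 12: b b b b B B B B  =>  b b b b b B B B   (applied B -> b)
  Step 13: b b b b b B B B  =>  b b b b b B B B B   (applied B -> B B)
  Step 14: b b b b b B B B B  =>  b b b b b b B B B   (applied B -> b)
  Step 15: b b b b b b B B B  =>  b b b b b b b B B   (applied B -> b)
  Step 16: b b b b b b b B B  =>  b b b b b b b B B B   (applied B -> B B)
  Step 17: b b b b b b b B B B  =>  b b b b b b b b B B   (applied B -> b)
  Step 18: b b b b b b b b B B  =>  b b b b b b b b B B B   (applied B -> B B)
  Step 19: b b b b b b b b B B B  =>  b b b b b b b b b B B   (applied B -> b)
  Step 20: b b b b b b b b b B B  =>  b b b b b b b b b B B B   (applied B -> B B)
  Step 21: b b b b b b b b b B B B  =>  b b b b b b b b b b B B   (applied B -> b)
  Step 22: b b b b b b b b b b B B  =>  b b b b b b b b b b b B   (applied B -> b)
  Step 23: b b b b b b b b b b b B  =>  b b b b b b b b b b b B B   (applied B -> B B)
  Step 24: b b b b b b b b b b b B B  =>  b b b b b b b b b b b B B B   (applied B -> B B)
  Step 25: b b b b b b b b b b b B B B  =>  b b b b b b b b b b b B B B B   (applied B -> B B)
  Step 26: b b b b b b b b b b b B B B B  =>  b b b b b b b b b b b b B B B   (applied B -> b)
  Step 27: b b b b b b b b b b b b B B B  =>  b b b b b b b b b b b b B B B B   (applied B -> B B)
  Step 28: b b b b b b b b b b b b B B B B  =>  b b b b b b b b b b b b b B B B   (applied B -> b)
  Step 29: b b b b b b b b b b b b b B B B  =>  b b b b b b b b b b b b b B B B B   (applied B -> B B)
  Step 30: b b b b b b b b b b b b b B B B B  =>  b b b b b b b b b b b b b b B B B   (applied B -> b)
  Step 31: b b b b b b b b b b b b b b B B B  =>  b b b b b b b b b b b b b b b B B   (applied B -> b)
  Step 32: b b b b b b b b b b b b b b b B B  =>  b b b b b b b b b b b b b b b b B   (applied B -> b)
  Step 33: b b b b b b b b b b b b b b b b B  =>  b b b b b b b b b b b b b b b b b   (applied B -> b)
Final yield: b b b b b b b b b b b b b b b b b
Total rewrite steps: 33

33
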